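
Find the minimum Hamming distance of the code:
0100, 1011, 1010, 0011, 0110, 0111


Comparing all pairs, minimum distance: 1
Can detect 0 errors, correct 0 errors

1


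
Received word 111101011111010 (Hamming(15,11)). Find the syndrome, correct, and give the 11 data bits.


Syndrome = 0: no error detected

Data: 10101111010 (no errors)


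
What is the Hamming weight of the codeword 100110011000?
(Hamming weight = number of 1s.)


Counting 1s in 100110011000

5


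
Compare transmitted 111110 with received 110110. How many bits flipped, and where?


XOR: 001000

1 error(s) at position(s): 2


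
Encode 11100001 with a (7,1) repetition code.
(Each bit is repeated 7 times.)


Each bit -> 7 copies

11111111111111111111100000000000000000000000000001111111


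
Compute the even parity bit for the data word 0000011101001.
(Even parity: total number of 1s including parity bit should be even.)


Number of 1s in data: 5
Parity bit: 1

1


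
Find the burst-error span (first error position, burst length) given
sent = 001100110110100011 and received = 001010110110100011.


XOR: 000110000000000000

Burst at position 3, length 2


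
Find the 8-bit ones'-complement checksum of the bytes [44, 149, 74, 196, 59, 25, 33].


Sum = 580 mod 256 = 68
Complement = 187

187


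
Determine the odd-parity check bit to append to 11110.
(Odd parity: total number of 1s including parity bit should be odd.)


Number of 1s in data: 4
Parity bit: 1

1


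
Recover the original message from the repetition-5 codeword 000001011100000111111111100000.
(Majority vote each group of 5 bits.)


Groups: 00000, 10111, 00000, 11111, 11111, 00000
Majority votes: 010110

010110


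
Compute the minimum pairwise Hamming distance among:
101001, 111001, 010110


Comparing all pairs, minimum distance: 1
Can detect 0 errors, correct 0 errors

1


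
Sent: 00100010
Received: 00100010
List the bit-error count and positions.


XOR: 00000000

0 errors (received matches sent)


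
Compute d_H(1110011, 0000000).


XOR: 1110011
Count of 1s: 5

5


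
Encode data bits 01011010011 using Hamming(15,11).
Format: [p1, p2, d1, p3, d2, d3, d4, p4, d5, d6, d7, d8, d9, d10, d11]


Parity bits: p1=1, p2=0, p3=0, p4=0

100010101010011


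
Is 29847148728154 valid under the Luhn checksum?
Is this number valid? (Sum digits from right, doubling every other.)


Luhn sum = 66
66 mod 10 = 6

Invalid (Luhn sum mod 10 = 6)


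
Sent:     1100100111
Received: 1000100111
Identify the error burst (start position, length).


XOR: 0100000000

Burst at position 1, length 1


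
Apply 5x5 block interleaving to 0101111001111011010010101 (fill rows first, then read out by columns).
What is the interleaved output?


Matrix:
  01011
  11001
  11101
  10100
  10101
Read columns: 0111111100001111000011101

0111111100001111000011101


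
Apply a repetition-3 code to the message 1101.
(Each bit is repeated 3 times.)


Each bit -> 3 copies

111111000111


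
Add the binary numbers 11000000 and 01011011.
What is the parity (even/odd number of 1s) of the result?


11000000 = 192
01011011 = 91
Sum = 283 = 100011011
1s count = 5

odd parity (5 ones in 100011011)


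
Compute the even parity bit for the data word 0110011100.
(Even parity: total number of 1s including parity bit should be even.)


Number of 1s in data: 5
Parity bit: 1

1


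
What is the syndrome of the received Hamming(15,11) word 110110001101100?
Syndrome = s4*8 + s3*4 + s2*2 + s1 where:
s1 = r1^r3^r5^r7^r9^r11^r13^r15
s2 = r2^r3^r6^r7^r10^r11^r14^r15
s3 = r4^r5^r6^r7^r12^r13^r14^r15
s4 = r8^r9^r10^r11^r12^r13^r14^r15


s1=0, s2=0, s3=0, s4=0

Syndrome = 0 (no error)


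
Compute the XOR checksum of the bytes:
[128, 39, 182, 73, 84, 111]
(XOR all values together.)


XOR chain: 128 ^ 39 ^ 182 ^ 73 ^ 84 ^ 111 = 99

99


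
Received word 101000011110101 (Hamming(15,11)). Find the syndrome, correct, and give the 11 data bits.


Syndrome = 0: no error detected

Data: 10001110101 (no errors)


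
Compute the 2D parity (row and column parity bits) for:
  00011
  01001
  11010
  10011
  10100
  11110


Row parities: 001100
Column parities: 01001

Row P: 001100, Col P: 01001, Corner: 0


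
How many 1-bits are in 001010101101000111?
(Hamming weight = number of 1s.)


Counting 1s in 001010101101000111

9


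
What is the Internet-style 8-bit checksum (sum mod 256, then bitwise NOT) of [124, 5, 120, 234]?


Sum = 483 mod 256 = 227
Complement = 28

28


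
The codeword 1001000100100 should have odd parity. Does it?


Number of 1s: 4

No, parity error (4 ones)


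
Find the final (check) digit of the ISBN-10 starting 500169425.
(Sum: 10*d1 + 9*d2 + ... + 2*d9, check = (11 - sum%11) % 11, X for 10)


Weighted sum: 170
170 mod 11 = 5

Check digit: 6


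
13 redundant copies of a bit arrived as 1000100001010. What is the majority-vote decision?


Ones: 4 out of 13
Threshold: 7

0 (4/13 voted 1)


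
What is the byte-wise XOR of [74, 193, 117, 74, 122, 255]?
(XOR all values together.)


XOR chain: 74 ^ 193 ^ 117 ^ 74 ^ 122 ^ 255 = 49

49


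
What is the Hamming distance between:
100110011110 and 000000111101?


XOR: 100110100011
Count of 1s: 6

6


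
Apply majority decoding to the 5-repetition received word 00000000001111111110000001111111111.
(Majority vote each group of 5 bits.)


Groups: 00000, 00000, 11111, 11110, 00000, 11111, 11111
Majority votes: 0011011

0011011


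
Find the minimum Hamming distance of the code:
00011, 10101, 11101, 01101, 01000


Comparing all pairs, minimum distance: 1
Can detect 0 errors, correct 0 errors

1


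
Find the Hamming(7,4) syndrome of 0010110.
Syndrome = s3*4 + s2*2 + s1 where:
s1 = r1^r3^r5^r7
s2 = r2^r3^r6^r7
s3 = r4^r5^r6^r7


s1=0, s2=0, s3=0

Syndrome = 0 (no error)


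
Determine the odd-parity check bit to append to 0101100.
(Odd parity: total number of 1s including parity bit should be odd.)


Number of 1s in data: 3
Parity bit: 0

0


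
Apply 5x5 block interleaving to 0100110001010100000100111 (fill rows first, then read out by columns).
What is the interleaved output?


Matrix:
  01001
  10001
  01010
  00001
  00111
Read columns: 0100010100000010010111011

0100010100000010010111011


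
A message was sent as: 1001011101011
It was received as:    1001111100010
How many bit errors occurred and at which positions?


XOR: 0000100001001

3 error(s) at position(s): 4, 9, 12


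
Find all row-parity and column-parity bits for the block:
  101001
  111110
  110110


Row parities: 110
Column parities: 100001

Row P: 110, Col P: 100001, Corner: 0


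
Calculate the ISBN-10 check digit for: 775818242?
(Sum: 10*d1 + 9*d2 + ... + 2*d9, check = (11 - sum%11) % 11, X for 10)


Weighted sum: 299
299 mod 11 = 2

Check digit: 9


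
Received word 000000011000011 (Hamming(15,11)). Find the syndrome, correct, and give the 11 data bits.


Syndrome = 0: no error detected

Data: 00001000011 (no errors)


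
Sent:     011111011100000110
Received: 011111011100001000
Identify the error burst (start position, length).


XOR: 000000000000001110

Burst at position 14, length 3


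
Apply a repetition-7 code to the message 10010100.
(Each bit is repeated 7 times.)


Each bit -> 7 copies

11111110000000000000011111110000000111111100000000000000


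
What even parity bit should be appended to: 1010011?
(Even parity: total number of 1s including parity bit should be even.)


Number of 1s in data: 4
Parity bit: 0

0


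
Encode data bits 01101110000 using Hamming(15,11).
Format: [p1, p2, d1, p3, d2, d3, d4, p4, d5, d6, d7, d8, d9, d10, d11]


Parity bits: p1=1, p2=1, p3=0, p4=1

110011011110000


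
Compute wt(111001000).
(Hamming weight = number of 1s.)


Counting 1s in 111001000

4


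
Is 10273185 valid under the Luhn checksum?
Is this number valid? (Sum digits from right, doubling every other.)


Luhn sum = 32
32 mod 10 = 2

Invalid (Luhn sum mod 10 = 2)


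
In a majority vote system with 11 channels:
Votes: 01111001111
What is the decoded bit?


Ones: 8 out of 11
Threshold: 6

1 (8/11 voted 1)


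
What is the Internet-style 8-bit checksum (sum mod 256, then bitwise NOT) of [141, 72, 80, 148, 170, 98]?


Sum = 709 mod 256 = 197
Complement = 58

58


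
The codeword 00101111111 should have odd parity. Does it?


Number of 1s: 8

No, parity error (8 ones)


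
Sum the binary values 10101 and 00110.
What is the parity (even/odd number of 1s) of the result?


10101 = 21
00110 = 6
Sum = 27 = 11011
1s count = 4

even parity (4 ones in 11011)


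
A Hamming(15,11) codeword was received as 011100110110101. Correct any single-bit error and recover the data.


Syndrome = 9: error at position 9

Data: 10011110101 (corrected bit 9)


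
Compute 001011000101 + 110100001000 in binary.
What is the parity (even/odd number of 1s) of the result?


001011000101 = 709
110100001000 = 3336
Sum = 4045 = 111111001101
1s count = 9

odd parity (9 ones in 111111001101)


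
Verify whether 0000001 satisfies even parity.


Number of 1s: 1

No, parity error (1 ones)


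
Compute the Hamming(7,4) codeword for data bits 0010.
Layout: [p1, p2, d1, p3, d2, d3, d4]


Parity bits: p1=0, p2=1, p3=1

0101010


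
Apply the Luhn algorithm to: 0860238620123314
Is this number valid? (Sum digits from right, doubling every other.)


Luhn sum = 54
54 mod 10 = 4

Invalid (Luhn sum mod 10 = 4)


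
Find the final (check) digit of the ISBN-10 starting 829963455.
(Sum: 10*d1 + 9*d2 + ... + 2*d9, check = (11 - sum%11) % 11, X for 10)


Weighted sum: 325
325 mod 11 = 6

Check digit: 5


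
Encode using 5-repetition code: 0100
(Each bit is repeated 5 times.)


Each bit -> 5 copies

00000111110000000000


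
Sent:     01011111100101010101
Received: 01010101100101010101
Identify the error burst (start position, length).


XOR: 00001010000000000000

Burst at position 4, length 3


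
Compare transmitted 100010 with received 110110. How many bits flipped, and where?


XOR: 010100

2 error(s) at position(s): 1, 3


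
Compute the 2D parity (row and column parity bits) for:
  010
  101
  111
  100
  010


Row parities: 10111
Column parities: 110

Row P: 10111, Col P: 110, Corner: 0


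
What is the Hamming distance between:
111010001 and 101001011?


XOR: 010011010
Count of 1s: 4

4


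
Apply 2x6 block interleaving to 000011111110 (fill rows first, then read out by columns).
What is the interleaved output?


Matrix:
  000011
  111110
Read columns: 010101011110

010101011110


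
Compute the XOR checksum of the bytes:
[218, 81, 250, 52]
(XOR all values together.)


XOR chain: 218 ^ 81 ^ 250 ^ 52 = 69

69


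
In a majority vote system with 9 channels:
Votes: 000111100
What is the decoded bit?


Ones: 4 out of 9
Threshold: 5

0 (4/9 voted 1)


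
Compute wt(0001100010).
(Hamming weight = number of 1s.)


Counting 1s in 0001100010

3


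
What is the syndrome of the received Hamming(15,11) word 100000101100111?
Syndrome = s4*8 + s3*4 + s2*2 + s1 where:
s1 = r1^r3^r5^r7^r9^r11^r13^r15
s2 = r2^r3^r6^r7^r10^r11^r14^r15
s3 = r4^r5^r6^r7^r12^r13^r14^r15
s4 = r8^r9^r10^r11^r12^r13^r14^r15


s1=1, s2=0, s3=0, s4=1

Syndrome = 9 (error at position 9)


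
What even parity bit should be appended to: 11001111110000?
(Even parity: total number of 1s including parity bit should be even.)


Number of 1s in data: 8
Parity bit: 0

0


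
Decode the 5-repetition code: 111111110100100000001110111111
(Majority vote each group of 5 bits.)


Groups: 11111, 11101, 00100, 00000, 11101, 11111
Majority votes: 110011

110011


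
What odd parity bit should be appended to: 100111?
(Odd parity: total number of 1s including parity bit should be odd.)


Number of 1s in data: 4
Parity bit: 1

1


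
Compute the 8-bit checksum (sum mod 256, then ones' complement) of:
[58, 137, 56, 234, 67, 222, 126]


Sum = 900 mod 256 = 132
Complement = 123

123


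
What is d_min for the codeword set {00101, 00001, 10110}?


Comparing all pairs, minimum distance: 1
Can detect 0 errors, correct 0 errors

1


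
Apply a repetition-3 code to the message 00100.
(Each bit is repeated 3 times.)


Each bit -> 3 copies

000000111000000


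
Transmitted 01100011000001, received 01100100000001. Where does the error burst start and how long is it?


XOR: 00000111000000

Burst at position 5, length 3


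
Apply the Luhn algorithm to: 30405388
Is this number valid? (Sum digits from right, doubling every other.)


Luhn sum = 33
33 mod 10 = 3

Invalid (Luhn sum mod 10 = 3)


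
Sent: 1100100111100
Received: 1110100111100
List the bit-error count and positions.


XOR: 0010000000000

1 error(s) at position(s): 2


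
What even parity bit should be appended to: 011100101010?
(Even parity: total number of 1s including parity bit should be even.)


Number of 1s in data: 6
Parity bit: 0

0


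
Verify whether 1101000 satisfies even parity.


Number of 1s: 3

No, parity error (3 ones)


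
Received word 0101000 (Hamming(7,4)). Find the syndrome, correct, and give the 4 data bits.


Syndrome = 6: error at position 6

Data: 0010 (corrected bit 6)


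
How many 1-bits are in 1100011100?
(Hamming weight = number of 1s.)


Counting 1s in 1100011100

5


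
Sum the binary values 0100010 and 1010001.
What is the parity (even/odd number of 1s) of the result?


0100010 = 34
1010001 = 81
Sum = 115 = 1110011
1s count = 5

odd parity (5 ones in 1110011)


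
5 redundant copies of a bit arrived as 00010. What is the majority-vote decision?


Ones: 1 out of 5
Threshold: 3

0 (1/5 voted 1)


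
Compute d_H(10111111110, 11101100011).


XOR: 01010011101
Count of 1s: 6

6


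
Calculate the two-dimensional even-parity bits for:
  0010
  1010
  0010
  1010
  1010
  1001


Row parities: 101000
Column parities: 0011

Row P: 101000, Col P: 0011, Corner: 0


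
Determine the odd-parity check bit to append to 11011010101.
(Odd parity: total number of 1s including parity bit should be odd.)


Number of 1s in data: 7
Parity bit: 0

0


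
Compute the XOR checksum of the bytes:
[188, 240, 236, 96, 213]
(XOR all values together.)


XOR chain: 188 ^ 240 ^ 236 ^ 96 ^ 213 = 21

21


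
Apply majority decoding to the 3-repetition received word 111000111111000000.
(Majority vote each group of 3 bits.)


Groups: 111, 000, 111, 111, 000, 000
Majority votes: 101100

101100


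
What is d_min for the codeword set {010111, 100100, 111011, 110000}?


Comparing all pairs, minimum distance: 2
Can detect 1 errors, correct 0 errors

2


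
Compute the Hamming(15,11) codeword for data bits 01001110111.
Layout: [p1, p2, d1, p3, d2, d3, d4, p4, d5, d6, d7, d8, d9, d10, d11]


Parity bits: p1=1, p2=0, p3=0, p4=0

100010001110111


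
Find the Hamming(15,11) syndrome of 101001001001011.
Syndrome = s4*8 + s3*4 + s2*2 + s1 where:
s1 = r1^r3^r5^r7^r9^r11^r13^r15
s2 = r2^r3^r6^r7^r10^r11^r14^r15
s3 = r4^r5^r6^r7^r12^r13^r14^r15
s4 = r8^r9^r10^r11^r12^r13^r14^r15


s1=0, s2=0, s3=0, s4=0

Syndrome = 0 (no error)


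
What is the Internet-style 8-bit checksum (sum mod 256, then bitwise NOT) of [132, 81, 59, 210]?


Sum = 482 mod 256 = 226
Complement = 29

29


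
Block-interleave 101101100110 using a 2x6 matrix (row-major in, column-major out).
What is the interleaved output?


Matrix:
  101101
  100110
Read columns: 110010110110

110010110110


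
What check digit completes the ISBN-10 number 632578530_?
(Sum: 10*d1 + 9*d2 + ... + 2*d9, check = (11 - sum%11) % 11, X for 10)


Weighted sum: 249
249 mod 11 = 7

Check digit: 4


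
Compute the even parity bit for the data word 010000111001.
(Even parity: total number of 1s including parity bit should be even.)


Number of 1s in data: 5
Parity bit: 1

1


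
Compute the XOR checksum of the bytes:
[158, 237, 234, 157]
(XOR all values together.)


XOR chain: 158 ^ 237 ^ 234 ^ 157 = 4

4


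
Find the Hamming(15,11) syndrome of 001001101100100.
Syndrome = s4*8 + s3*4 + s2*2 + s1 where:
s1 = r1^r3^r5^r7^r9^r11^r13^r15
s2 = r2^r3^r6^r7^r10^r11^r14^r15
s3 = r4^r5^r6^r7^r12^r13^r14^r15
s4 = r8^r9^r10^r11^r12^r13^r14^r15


s1=0, s2=0, s3=1, s4=1

Syndrome = 12 (error at position 12)


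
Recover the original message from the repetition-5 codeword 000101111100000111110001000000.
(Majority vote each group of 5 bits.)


Groups: 00010, 11111, 00000, 11111, 00010, 00000
Majority votes: 010100

010100


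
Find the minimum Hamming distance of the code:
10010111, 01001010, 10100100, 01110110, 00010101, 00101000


Comparing all pairs, minimum distance: 2
Can detect 1 errors, correct 0 errors

2


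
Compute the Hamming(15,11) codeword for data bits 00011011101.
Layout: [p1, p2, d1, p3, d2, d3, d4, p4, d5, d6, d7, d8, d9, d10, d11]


Parity bits: p1=1, p2=1, p3=0, p4=1

110000111011101


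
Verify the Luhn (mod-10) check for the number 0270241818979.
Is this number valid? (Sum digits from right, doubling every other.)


Luhn sum = 60
60 mod 10 = 0

Valid (Luhn sum mod 10 = 0)


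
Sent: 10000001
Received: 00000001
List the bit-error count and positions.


XOR: 10000000

1 error(s) at position(s): 0


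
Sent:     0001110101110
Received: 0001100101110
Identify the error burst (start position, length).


XOR: 0000010000000

Burst at position 5, length 1


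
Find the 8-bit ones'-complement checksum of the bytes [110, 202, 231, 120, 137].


Sum = 800 mod 256 = 32
Complement = 223

223


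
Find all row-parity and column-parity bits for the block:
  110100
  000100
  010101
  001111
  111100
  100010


Row parities: 111000
Column parities: 110100

Row P: 111000, Col P: 110100, Corner: 1


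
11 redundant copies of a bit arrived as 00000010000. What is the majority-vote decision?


Ones: 1 out of 11
Threshold: 6

0 (1/11 voted 1)


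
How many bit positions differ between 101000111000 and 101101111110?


XOR: 000101000110
Count of 1s: 4

4


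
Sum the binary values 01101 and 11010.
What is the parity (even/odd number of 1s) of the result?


01101 = 13
11010 = 26
Sum = 39 = 100111
1s count = 4

even parity (4 ones in 100111)


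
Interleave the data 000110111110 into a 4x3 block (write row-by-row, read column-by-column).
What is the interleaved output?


Matrix:
  000
  110
  111
  110
Read columns: 011101110010

011101110010


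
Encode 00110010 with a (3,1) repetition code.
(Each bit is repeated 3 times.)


Each bit -> 3 copies

000000111111000000111000


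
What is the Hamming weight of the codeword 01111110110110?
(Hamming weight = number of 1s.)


Counting 1s in 01111110110110

10


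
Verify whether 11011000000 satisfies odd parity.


Number of 1s: 4

No, parity error (4 ones)


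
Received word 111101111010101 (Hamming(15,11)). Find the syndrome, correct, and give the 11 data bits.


Syndrome = 13: error at position 13

Data: 10111010001 (corrected bit 13)


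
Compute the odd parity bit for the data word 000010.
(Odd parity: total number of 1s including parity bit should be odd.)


Number of 1s in data: 1
Parity bit: 0

0


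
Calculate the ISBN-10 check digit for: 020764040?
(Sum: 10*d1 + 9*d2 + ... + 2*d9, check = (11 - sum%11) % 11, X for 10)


Weighted sum: 135
135 mod 11 = 3

Check digit: 8


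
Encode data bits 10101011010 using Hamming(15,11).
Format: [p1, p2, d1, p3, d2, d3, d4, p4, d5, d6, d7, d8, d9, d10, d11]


Parity bits: p1=1, p2=0, p3=1, p4=0

101101001011010


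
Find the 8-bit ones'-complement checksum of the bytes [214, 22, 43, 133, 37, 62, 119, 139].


Sum = 769 mod 256 = 1
Complement = 254

254


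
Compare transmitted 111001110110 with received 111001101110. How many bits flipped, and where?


XOR: 000000011000

2 error(s) at position(s): 7, 8


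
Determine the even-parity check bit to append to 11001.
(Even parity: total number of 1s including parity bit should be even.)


Number of 1s in data: 3
Parity bit: 1

1


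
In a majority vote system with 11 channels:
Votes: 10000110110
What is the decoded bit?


Ones: 5 out of 11
Threshold: 6

0 (5/11 voted 1)


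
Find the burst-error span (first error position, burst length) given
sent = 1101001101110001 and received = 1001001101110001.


XOR: 0100000000000000

Burst at position 1, length 1


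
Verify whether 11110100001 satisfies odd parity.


Number of 1s: 6

No, parity error (6 ones)


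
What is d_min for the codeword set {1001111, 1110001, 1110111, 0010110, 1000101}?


Comparing all pairs, minimum distance: 2
Can detect 1 errors, correct 0 errors

2


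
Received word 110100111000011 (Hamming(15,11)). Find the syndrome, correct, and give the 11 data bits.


Syndrome = 0: no error detected

Data: 00011000011 (no errors)


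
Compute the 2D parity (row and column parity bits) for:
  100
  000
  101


Row parities: 100
Column parities: 001

Row P: 100, Col P: 001, Corner: 1


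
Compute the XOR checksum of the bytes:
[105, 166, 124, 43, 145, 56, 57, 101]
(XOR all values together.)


XOR chain: 105 ^ 166 ^ 124 ^ 43 ^ 145 ^ 56 ^ 57 ^ 101 = 109

109


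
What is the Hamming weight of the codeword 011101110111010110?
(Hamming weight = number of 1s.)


Counting 1s in 011101110111010110

12


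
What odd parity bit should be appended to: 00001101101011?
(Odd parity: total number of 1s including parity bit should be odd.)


Number of 1s in data: 7
Parity bit: 0

0


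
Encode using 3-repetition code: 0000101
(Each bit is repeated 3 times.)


Each bit -> 3 copies

000000000000111000111


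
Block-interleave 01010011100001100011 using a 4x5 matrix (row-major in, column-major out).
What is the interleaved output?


Matrix:
  01010
  01110
  00011
  00011
Read columns: 00001100010011110011

00001100010011110011


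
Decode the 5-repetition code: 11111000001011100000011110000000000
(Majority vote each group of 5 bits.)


Groups: 11111, 00000, 10111, 00000, 01111, 00000, 00000
Majority votes: 1010100

1010100


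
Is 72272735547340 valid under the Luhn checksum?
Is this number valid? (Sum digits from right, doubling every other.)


Luhn sum = 61
61 mod 10 = 1

Invalid (Luhn sum mod 10 = 1)


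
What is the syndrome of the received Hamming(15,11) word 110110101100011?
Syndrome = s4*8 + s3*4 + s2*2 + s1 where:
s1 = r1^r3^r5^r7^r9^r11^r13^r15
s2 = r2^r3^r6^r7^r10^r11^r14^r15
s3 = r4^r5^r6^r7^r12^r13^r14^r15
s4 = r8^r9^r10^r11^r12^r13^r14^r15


s1=1, s2=1, s3=1, s4=0

Syndrome = 7 (error at position 7)


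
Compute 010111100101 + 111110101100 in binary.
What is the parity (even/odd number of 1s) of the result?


010111100101 = 1509
111110101100 = 4012
Sum = 5521 = 1010110010001
1s count = 6

even parity (6 ones in 1010110010001)


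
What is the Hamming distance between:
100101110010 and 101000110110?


XOR: 001101000100
Count of 1s: 4

4


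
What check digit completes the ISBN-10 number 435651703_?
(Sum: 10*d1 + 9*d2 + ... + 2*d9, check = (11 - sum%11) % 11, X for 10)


Weighted sum: 218
218 mod 11 = 9

Check digit: 2


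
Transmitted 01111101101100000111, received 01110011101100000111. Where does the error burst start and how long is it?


XOR: 00001110000000000000

Burst at position 4, length 3


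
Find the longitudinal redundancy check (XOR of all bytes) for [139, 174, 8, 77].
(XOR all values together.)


XOR chain: 139 ^ 174 ^ 8 ^ 77 = 96

96


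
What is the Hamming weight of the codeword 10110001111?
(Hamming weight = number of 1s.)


Counting 1s in 10110001111

7


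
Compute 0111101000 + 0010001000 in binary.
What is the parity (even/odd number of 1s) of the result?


0111101000 = 488
0010001000 = 136
Sum = 624 = 1001110000
1s count = 4

even parity (4 ones in 1001110000)


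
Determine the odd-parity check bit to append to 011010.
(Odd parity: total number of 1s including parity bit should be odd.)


Number of 1s in data: 3
Parity bit: 0

0


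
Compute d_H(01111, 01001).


XOR: 00110
Count of 1s: 2

2


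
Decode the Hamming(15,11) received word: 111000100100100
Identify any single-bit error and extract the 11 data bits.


Syndrome = 0: no error detected

Data: 10010100100 (no errors)


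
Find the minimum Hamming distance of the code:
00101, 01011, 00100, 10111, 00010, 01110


Comparing all pairs, minimum distance: 1
Can detect 0 errors, correct 0 errors

1


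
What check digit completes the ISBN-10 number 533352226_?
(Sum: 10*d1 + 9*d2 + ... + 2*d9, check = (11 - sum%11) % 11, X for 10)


Weighted sum: 188
188 mod 11 = 1

Check digit: X


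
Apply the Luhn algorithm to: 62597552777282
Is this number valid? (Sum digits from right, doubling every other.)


Luhn sum = 56
56 mod 10 = 6

Invalid (Luhn sum mod 10 = 6)


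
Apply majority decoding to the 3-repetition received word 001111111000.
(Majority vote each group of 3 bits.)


Groups: 001, 111, 111, 000
Majority votes: 0110

0110


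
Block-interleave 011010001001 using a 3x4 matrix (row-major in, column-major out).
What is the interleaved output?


Matrix:
  0110
  1000
  1001
Read columns: 011100100001

011100100001


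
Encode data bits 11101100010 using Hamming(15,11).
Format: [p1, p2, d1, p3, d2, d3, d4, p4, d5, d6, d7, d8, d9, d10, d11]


Parity bits: p1=1, p2=0, p3=1, p4=1

101111011100010


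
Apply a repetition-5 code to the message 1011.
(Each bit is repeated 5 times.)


Each bit -> 5 copies

11111000001111111111


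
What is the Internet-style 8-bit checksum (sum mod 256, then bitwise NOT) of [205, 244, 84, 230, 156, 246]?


Sum = 1165 mod 256 = 141
Complement = 114

114


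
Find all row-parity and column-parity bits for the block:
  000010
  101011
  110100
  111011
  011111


Row parities: 10111
Column parities: 111001

Row P: 10111, Col P: 111001, Corner: 0


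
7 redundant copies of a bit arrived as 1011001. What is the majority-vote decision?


Ones: 4 out of 7
Threshold: 4

1 (4/7 voted 1)


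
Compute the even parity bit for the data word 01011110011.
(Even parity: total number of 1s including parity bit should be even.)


Number of 1s in data: 7
Parity bit: 1

1


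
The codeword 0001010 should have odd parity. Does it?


Number of 1s: 2

No, parity error (2 ones)


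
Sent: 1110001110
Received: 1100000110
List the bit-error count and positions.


XOR: 0010001000

2 error(s) at position(s): 2, 6


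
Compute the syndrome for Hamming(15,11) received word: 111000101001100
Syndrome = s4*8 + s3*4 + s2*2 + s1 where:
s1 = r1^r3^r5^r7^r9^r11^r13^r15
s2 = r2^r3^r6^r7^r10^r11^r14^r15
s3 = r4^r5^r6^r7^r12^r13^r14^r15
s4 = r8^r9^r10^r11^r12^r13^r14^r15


s1=1, s2=1, s3=1, s4=1

Syndrome = 15 (error at position 15)


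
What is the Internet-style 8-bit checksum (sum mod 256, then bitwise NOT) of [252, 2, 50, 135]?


Sum = 439 mod 256 = 183
Complement = 72

72


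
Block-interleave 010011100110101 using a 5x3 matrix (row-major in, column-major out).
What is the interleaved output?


Matrix:
  010
  011
  100
  110
  101
Read columns: 001111101001001

001111101001001


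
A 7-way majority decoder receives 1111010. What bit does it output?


Ones: 5 out of 7
Threshold: 4

1 (5/7 voted 1)


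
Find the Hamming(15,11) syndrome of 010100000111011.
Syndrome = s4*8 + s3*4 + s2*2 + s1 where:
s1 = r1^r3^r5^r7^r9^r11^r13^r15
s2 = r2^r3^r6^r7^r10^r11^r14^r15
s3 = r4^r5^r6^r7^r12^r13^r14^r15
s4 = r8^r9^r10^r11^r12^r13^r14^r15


s1=0, s2=1, s3=0, s4=1

Syndrome = 10 (error at position 10)


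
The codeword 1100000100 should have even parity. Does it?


Number of 1s: 3

No, parity error (3 ones)


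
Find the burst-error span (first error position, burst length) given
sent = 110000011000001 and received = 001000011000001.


XOR: 111000000000000

Burst at position 0, length 3


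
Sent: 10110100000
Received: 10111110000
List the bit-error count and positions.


XOR: 00001010000

2 error(s) at position(s): 4, 6


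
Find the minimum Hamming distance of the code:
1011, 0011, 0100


Comparing all pairs, minimum distance: 1
Can detect 0 errors, correct 0 errors

1


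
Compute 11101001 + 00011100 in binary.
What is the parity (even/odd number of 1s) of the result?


11101001 = 233
00011100 = 28
Sum = 261 = 100000101
1s count = 3

odd parity (3 ones in 100000101)


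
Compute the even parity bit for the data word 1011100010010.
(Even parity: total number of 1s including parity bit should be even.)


Number of 1s in data: 6
Parity bit: 0

0


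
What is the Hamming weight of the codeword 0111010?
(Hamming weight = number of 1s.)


Counting 1s in 0111010

4


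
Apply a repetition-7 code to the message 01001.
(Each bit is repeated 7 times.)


Each bit -> 7 copies

00000001111111000000000000001111111


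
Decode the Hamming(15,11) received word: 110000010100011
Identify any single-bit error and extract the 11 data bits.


Syndrome = 0: no error detected

Data: 00000100011 (no errors)


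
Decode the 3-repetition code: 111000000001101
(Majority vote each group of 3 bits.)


Groups: 111, 000, 000, 001, 101
Majority votes: 10001

10001


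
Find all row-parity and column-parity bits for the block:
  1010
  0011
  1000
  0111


Row parities: 0011
Column parities: 0110

Row P: 0011, Col P: 0110, Corner: 0


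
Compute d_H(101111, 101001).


XOR: 000110
Count of 1s: 2

2


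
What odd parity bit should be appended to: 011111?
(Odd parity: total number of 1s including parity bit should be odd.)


Number of 1s in data: 5
Parity bit: 0

0


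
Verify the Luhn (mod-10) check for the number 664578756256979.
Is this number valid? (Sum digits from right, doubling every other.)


Luhn sum = 77
77 mod 10 = 7

Invalid (Luhn sum mod 10 = 7)


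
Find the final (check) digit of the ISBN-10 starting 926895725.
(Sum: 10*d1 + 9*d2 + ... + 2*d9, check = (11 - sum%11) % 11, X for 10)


Weighted sum: 335
335 mod 11 = 5

Check digit: 6


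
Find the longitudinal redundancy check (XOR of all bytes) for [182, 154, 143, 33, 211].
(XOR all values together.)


XOR chain: 182 ^ 154 ^ 143 ^ 33 ^ 211 = 81

81


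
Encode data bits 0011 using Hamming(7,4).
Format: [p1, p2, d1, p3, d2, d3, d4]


Parity bits: p1=1, p2=0, p3=0

1000011


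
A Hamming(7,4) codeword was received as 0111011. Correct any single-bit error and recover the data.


Syndrome = 4: error at position 4

Data: 1011 (corrected bit 4)


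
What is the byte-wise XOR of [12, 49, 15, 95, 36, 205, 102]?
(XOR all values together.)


XOR chain: 12 ^ 49 ^ 15 ^ 95 ^ 36 ^ 205 ^ 102 = 226

226


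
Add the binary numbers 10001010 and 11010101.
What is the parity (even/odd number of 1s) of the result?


10001010 = 138
11010101 = 213
Sum = 351 = 101011111
1s count = 7

odd parity (7 ones in 101011111)


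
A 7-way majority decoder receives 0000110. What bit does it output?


Ones: 2 out of 7
Threshold: 4

0 (2/7 voted 1)


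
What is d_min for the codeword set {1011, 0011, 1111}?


Comparing all pairs, minimum distance: 1
Can detect 0 errors, correct 0 errors

1


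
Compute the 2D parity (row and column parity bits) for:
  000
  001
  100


Row parities: 011
Column parities: 101

Row P: 011, Col P: 101, Corner: 0


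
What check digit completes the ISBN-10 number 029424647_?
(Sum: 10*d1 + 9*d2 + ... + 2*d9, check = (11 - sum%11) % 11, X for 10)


Weighted sum: 200
200 mod 11 = 2

Check digit: 9


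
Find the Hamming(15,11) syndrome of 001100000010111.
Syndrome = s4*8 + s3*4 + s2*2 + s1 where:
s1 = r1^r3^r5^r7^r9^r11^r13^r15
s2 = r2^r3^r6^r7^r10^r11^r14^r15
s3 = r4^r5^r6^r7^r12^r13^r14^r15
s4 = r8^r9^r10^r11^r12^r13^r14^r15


s1=0, s2=0, s3=0, s4=0

Syndrome = 0 (no error)


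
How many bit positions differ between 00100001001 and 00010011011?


XOR: 00110010010
Count of 1s: 4

4


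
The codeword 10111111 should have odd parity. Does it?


Number of 1s: 7

Yes, parity is correct (7 ones)


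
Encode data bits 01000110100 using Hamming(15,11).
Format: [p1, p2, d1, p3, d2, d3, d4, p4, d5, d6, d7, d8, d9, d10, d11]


Parity bits: p1=1, p2=0, p3=0, p4=1

100010010110100


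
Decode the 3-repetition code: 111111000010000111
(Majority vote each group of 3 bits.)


Groups: 111, 111, 000, 010, 000, 111
Majority votes: 110001

110001


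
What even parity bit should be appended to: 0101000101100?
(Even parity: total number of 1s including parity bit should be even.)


Number of 1s in data: 5
Parity bit: 1

1


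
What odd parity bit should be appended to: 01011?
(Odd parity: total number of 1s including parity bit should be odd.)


Number of 1s in data: 3
Parity bit: 0

0


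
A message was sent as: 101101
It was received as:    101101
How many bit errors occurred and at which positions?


XOR: 000000

0 errors (received matches sent)


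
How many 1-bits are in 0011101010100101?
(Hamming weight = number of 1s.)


Counting 1s in 0011101010100101

8


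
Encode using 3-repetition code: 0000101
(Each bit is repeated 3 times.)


Each bit -> 3 copies

000000000000111000111


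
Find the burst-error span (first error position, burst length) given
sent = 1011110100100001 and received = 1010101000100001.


XOR: 0001011100000000

Burst at position 3, length 5


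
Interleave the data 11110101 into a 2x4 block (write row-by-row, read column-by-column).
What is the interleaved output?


Matrix:
  1111
  0101
Read columns: 10111011

10111011


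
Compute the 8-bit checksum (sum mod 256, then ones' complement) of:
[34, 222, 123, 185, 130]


Sum = 694 mod 256 = 182
Complement = 73

73


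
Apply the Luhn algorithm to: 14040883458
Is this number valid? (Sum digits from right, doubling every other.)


Luhn sum = 51
51 mod 10 = 1

Invalid (Luhn sum mod 10 = 1)


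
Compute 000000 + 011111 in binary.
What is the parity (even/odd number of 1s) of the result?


000000 = 0
011111 = 31
Sum = 31 = 11111
1s count = 5

odd parity (5 ones in 11111)


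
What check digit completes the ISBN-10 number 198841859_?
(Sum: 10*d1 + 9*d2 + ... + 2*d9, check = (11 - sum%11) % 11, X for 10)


Weighted sum: 305
305 mod 11 = 8

Check digit: 3


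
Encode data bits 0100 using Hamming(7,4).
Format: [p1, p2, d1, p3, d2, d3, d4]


Parity bits: p1=1, p2=0, p3=1

1001100


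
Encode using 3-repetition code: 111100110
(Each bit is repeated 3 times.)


Each bit -> 3 copies

111111111111000000111111000


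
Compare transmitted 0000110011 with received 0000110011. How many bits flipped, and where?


XOR: 0000000000

0 errors (received matches sent)


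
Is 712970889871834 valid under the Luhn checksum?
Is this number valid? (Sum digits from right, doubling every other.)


Luhn sum = 85
85 mod 10 = 5

Invalid (Luhn sum mod 10 = 5)


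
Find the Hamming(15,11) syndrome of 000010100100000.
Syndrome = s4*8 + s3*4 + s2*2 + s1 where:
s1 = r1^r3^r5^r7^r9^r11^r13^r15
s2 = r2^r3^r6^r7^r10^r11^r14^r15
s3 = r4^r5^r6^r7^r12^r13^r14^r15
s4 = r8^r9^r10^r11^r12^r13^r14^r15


s1=0, s2=0, s3=0, s4=1

Syndrome = 8 (error at position 8)


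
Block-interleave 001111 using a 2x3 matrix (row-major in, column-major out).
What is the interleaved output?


Matrix:
  001
  111
Read columns: 010111

010111


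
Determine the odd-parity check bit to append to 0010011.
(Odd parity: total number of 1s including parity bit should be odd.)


Number of 1s in data: 3
Parity bit: 0

0


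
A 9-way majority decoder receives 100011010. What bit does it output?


Ones: 4 out of 9
Threshold: 5

0 (4/9 voted 1)


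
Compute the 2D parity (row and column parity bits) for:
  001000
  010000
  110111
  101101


Row parities: 1110
Column parities: 000010

Row P: 1110, Col P: 000010, Corner: 1


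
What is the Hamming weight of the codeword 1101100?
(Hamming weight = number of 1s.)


Counting 1s in 1101100

4


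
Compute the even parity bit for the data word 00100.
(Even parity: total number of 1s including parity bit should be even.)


Number of 1s in data: 1
Parity bit: 1

1


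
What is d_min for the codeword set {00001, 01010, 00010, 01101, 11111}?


Comparing all pairs, minimum distance: 1
Can detect 0 errors, correct 0 errors

1


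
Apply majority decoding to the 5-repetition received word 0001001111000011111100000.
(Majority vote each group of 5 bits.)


Groups: 00010, 01111, 00001, 11111, 00000
Majority votes: 01010

01010


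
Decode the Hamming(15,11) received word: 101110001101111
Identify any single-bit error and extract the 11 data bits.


Syndrome = 0: no error detected

Data: 11001101111 (no errors)


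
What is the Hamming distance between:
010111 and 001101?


XOR: 011010
Count of 1s: 3

3


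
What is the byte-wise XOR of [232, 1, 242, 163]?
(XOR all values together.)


XOR chain: 232 ^ 1 ^ 242 ^ 163 = 184

184


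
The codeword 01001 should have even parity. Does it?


Number of 1s: 2

Yes, parity is correct (2 ones)


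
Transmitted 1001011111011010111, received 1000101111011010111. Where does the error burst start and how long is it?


XOR: 0001110000000000000

Burst at position 3, length 3


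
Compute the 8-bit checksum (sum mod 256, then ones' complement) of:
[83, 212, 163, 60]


Sum = 518 mod 256 = 6
Complement = 249

249


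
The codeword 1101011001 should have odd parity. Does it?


Number of 1s: 6

No, parity error (6 ones)


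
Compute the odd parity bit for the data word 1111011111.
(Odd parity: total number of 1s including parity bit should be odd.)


Number of 1s in data: 9
Parity bit: 0

0


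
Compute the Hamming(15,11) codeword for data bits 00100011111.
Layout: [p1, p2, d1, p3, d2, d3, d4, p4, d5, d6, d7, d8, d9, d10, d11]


Parity bits: p1=1, p2=0, p3=1, p4=1

100101010011111


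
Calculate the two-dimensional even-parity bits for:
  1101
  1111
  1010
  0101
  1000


Row parities: 10001
Column parities: 0101

Row P: 10001, Col P: 0101, Corner: 0


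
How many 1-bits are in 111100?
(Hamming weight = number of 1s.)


Counting 1s in 111100

4


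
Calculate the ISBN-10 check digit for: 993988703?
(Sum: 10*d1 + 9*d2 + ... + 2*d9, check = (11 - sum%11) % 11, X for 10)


Weighted sum: 380
380 mod 11 = 6

Check digit: 5


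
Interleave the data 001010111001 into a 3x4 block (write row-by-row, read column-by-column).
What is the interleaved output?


Matrix:
  0010
  1011
  1001
Read columns: 011000110011

011000110011


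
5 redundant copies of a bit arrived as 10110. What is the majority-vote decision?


Ones: 3 out of 5
Threshold: 3

1 (3/5 voted 1)


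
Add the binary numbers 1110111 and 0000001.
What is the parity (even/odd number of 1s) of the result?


1110111 = 119
0000001 = 1
Sum = 120 = 1111000
1s count = 4

even parity (4 ones in 1111000)


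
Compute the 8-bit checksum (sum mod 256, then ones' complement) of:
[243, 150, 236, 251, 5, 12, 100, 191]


Sum = 1188 mod 256 = 164
Complement = 91

91


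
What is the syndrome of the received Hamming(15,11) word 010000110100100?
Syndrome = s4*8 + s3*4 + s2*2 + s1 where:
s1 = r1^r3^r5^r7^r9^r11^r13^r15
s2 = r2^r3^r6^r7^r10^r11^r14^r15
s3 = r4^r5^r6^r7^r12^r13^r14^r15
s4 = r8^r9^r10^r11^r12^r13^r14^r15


s1=0, s2=1, s3=0, s4=1

Syndrome = 10 (error at position 10)
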